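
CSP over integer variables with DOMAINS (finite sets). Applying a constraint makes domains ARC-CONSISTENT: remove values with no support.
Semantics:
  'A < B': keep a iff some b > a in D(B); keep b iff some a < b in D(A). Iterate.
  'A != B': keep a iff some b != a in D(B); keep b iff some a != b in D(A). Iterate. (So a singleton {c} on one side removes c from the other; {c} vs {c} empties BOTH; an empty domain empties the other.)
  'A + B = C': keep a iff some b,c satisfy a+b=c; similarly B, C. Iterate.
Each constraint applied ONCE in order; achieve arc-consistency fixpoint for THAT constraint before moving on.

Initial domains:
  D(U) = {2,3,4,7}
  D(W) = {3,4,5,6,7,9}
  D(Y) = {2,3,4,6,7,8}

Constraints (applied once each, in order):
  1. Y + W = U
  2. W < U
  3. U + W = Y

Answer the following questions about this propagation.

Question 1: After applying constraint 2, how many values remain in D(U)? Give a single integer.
Constraint 1 (Y + W = U) on D(Y)={2,3,4,6,7,8} D(W)={3,4,5,6,7,9} D(U)={2,3,4,7}: Y {2,3,4,6,7,8}->{2,3,4}; W {3,4,5,6,7,9}->{3,4,5}; U {2,3,4,7}->{7}
Constraint 2 (W < U) on D(W)={3,4,5} D(U)={7}: no change
So after constraint 2: D(U)={7}, size = 1

Answer: 1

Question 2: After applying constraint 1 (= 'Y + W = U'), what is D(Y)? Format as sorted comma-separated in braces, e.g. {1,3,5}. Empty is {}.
Answer: {2,3,4}

Derivation:
Constraint 1 (Y + W = U) on D(Y)={2,3,4,6,7,8} D(W)={3,4,5,6,7,9} D(U)={2,3,4,7}: Y {2,3,4,6,7,8}->{2,3,4}; W {3,4,5,6,7,9}->{3,4,5}; U {2,3,4,7}->{7}
So after constraint 1: D(Y) = {2,3,4}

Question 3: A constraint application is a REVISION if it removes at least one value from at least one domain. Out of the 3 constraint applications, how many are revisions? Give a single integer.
Answer: 2

Derivation:
Constraint 1 (Y + W = U) on D(Y)={2,3,4,6,7,8} D(W)={3,4,5,6,7,9} D(U)={2,3,4,7}: Y {2,3,4,6,7,8}->{2,3,4}; W {3,4,5,6,7,9}->{3,4,5}; U {2,3,4,7}->{7} => REVISION
Constraint 2 (W < U) on D(W)={3,4,5} D(U)={7}: no change => not a revision
Constraint 3 (U + W = Y) on D(U)={7} D(W)={3,4,5} D(Y)={2,3,4}: U {7}->{}; W {3,4,5}->{}; Y {2,3,4}->{} => REVISION
Total revisions = 2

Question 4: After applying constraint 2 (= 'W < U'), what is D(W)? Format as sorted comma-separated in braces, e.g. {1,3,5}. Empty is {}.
Constraint 1 (Y + W = U) on D(Y)={2,3,4,6,7,8} D(W)={3,4,5,6,7,9} D(U)={2,3,4,7}: Y {2,3,4,6,7,8}->{2,3,4}; W {3,4,5,6,7,9}->{3,4,5}; U {2,3,4,7}->{7}
Constraint 2 (W < U) on D(W)={3,4,5} D(U)={7}: no change
So after constraint 2: D(W) = {3,4,5}

Answer: {3,4,5}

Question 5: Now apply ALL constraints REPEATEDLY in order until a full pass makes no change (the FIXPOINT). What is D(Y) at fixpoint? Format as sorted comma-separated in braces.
Answer: {}

Derivation:
pass 0 (initial): D(Y)={2,3,4,6,7,8}
pass 1: U {2,3,4,7}->{}; W {3,4,5,6,7,9}->{}; Y {2,3,4,6,7,8}->{}
pass 2: no change
Fixpoint after 2 passes: D(Y) = {}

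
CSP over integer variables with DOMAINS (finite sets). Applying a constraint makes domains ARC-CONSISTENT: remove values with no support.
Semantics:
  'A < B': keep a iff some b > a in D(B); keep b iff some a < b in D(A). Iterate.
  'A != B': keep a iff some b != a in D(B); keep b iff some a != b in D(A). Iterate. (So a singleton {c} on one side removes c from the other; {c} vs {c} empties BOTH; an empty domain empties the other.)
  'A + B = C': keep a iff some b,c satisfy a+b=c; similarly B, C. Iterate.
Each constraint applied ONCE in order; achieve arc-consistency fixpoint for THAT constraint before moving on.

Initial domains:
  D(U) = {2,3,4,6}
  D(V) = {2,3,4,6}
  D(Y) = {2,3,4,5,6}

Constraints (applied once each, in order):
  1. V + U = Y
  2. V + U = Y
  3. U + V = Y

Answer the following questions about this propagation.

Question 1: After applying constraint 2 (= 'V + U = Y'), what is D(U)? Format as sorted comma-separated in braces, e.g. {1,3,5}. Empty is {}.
Constraint 1 (V + U = Y) on D(V)={2,3,4,6} D(U)={2,3,4,6} D(Y)={2,3,4,5,6}: V {2,3,4,6}->{2,3,4}; U {2,3,4,6}->{2,3,4}; Y {2,3,4,5,6}->{4,5,6}
Constraint 2 (V + U = Y) on D(V)={2,3,4} D(U)={2,3,4} D(Y)={4,5,6}: no change
So after constraint 2: D(U) = {2,3,4}

Answer: {2,3,4}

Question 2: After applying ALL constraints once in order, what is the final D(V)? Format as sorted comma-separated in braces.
Answer: {2,3,4}

Derivation:
Constraint 1 (V + U = Y) on D(V)={2,3,4,6} D(U)={2,3,4,6} D(Y)={2,3,4,5,6}: V {2,3,4,6}->{2,3,4}; U {2,3,4,6}->{2,3,4}; Y {2,3,4,5,6}->{4,5,6}
Constraint 2 (V + U = Y) on D(V)={2,3,4} D(U)={2,3,4} D(Y)={4,5,6}: no change
Constraint 3 (U + V = Y) on D(U)={2,3,4} D(V)={2,3,4} D(Y)={4,5,6}: no change
So after all 3 constraints: D(V) = {2,3,4}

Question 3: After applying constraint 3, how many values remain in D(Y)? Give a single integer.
Answer: 3

Derivation:
Constraint 1 (V + U = Y) on D(V)={2,3,4,6} D(U)={2,3,4,6} D(Y)={2,3,4,5,6}: V {2,3,4,6}->{2,3,4}; U {2,3,4,6}->{2,3,4}; Y {2,3,4,5,6}->{4,5,6}
Constraint 2 (V + U = Y) on D(V)={2,3,4} D(U)={2,3,4} D(Y)={4,5,6}: no change
Constraint 3 (U + V = Y) on D(U)={2,3,4} D(V)={2,3,4} D(Y)={4,5,6}: no change
So after constraint 3: D(Y)={4,5,6}, size = 3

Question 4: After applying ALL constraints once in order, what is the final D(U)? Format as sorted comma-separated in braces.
Constraint 1 (V + U = Y) on D(V)={2,3,4,6} D(U)={2,3,4,6} D(Y)={2,3,4,5,6}: V {2,3,4,6}->{2,3,4}; U {2,3,4,6}->{2,3,4}; Y {2,3,4,5,6}->{4,5,6}
Constraint 2 (V + U = Y) on D(V)={2,3,4} D(U)={2,3,4} D(Y)={4,5,6}: no change
Constraint 3 (U + V = Y) on D(U)={2,3,4} D(V)={2,3,4} D(Y)={4,5,6}: no change
So after all 3 constraints: D(U) = {2,3,4}

Answer: {2,3,4}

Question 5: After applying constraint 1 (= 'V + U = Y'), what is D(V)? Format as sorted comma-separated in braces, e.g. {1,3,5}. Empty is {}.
Constraint 1 (V + U = Y) on D(V)={2,3,4,6} D(U)={2,3,4,6} D(Y)={2,3,4,5,6}: V {2,3,4,6}->{2,3,4}; U {2,3,4,6}->{2,3,4}; Y {2,3,4,5,6}->{4,5,6}
So after constraint 1: D(V) = {2,3,4}

Answer: {2,3,4}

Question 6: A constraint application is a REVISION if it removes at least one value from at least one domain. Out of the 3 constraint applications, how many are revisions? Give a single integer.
Answer: 1

Derivation:
Constraint 1 (V + U = Y) on D(V)={2,3,4,6} D(U)={2,3,4,6} D(Y)={2,3,4,5,6}: V {2,3,4,6}->{2,3,4}; U {2,3,4,6}->{2,3,4}; Y {2,3,4,5,6}->{4,5,6} => REVISION
Constraint 2 (V + U = Y) on D(V)={2,3,4} D(U)={2,3,4} D(Y)={4,5,6}: no change => not a revision
Constraint 3 (U + V = Y) on D(U)={2,3,4} D(V)={2,3,4} D(Y)={4,5,6}: no change => not a revision
Total revisions = 1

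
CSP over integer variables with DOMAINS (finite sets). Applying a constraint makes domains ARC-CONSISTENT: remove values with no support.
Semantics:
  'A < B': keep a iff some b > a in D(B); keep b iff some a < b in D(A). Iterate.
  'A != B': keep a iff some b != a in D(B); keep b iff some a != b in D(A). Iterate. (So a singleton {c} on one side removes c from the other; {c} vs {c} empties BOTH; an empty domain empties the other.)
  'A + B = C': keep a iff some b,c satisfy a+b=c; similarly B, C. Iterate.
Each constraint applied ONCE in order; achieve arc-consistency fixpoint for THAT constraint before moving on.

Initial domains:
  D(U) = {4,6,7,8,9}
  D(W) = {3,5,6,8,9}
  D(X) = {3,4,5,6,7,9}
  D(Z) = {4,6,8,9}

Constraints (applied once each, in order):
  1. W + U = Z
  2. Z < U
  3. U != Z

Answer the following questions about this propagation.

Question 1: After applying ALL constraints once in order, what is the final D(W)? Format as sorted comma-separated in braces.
Answer: {3,5}

Derivation:
Constraint 1 (W + U = Z) on D(W)={3,5,6,8,9} D(U)={4,6,7,8,9} D(Z)={4,6,8,9}: W {3,5,6,8,9}->{3,5}; U {4,6,7,8,9}->{4,6}; Z {4,6,8,9}->{9}
Constraint 2 (Z < U) on D(Z)={9} D(U)={4,6}: Z {9}->{}; U {4,6}->{}
Constraint 3 (U != Z) on D(U)={} D(Z)={}: no change
So after all 3 constraints: D(W) = {3,5}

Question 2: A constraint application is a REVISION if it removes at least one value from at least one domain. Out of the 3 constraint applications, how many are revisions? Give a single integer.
Constraint 1 (W + U = Z) on D(W)={3,5,6,8,9} D(U)={4,6,7,8,9} D(Z)={4,6,8,9}: W {3,5,6,8,9}->{3,5}; U {4,6,7,8,9}->{4,6}; Z {4,6,8,9}->{9} => REVISION
Constraint 2 (Z < U) on D(Z)={9} D(U)={4,6}: Z {9}->{}; U {4,6}->{} => REVISION
Constraint 3 (U != Z) on D(U)={} D(Z)={}: no change => not a revision
Total revisions = 2

Answer: 2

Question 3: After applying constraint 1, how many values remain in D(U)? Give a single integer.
Answer: 2

Derivation:
Constraint 1 (W + U = Z) on D(W)={3,5,6,8,9} D(U)={4,6,7,8,9} D(Z)={4,6,8,9}: W {3,5,6,8,9}->{3,5}; U {4,6,7,8,9}->{4,6}; Z {4,6,8,9}->{9}
So after constraint 1: D(U)={4,6}, size = 2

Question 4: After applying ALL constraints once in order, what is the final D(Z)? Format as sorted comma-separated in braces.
Constraint 1 (W + U = Z) on D(W)={3,5,6,8,9} D(U)={4,6,7,8,9} D(Z)={4,6,8,9}: W {3,5,6,8,9}->{3,5}; U {4,6,7,8,9}->{4,6}; Z {4,6,8,9}->{9}
Constraint 2 (Z < U) on D(Z)={9} D(U)={4,6}: Z {9}->{}; U {4,6}->{}
Constraint 3 (U != Z) on D(U)={} D(Z)={}: no change
So after all 3 constraints: D(Z) = {}

Answer: {}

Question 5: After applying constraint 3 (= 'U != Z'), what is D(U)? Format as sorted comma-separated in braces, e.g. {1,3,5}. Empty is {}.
Answer: {}

Derivation:
Constraint 1 (W + U = Z) on D(W)={3,5,6,8,9} D(U)={4,6,7,8,9} D(Z)={4,6,8,9}: W {3,5,6,8,9}->{3,5}; U {4,6,7,8,9}->{4,6}; Z {4,6,8,9}->{9}
Constraint 2 (Z < U) on D(Z)={9} D(U)={4,6}: Z {9}->{}; U {4,6}->{}
Constraint 3 (U != Z) on D(U)={} D(Z)={}: no change
So after constraint 3: D(U) = {}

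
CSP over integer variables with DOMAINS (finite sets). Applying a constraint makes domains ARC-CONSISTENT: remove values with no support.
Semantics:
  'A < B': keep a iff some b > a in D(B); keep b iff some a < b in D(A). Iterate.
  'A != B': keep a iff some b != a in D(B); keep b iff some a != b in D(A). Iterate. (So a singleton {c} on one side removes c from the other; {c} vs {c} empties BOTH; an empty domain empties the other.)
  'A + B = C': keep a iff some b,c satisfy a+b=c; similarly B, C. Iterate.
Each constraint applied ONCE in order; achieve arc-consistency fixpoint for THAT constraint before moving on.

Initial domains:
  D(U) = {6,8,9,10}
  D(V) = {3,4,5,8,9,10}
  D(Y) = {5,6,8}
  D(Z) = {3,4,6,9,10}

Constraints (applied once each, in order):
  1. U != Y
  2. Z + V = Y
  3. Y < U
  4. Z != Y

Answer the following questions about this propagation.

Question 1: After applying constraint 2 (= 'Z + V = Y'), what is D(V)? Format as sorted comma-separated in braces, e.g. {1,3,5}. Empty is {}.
Constraint 1 (U != Y) on D(U)={6,8,9,10} D(Y)={5,6,8}: no change
Constraint 2 (Z + V = Y) on D(Z)={3,4,6,9,10} D(V)={3,4,5,8,9,10} D(Y)={5,6,8}: Z {3,4,6,9,10}->{3,4}; V {3,4,5,8,9,10}->{3,4,5}; Y {5,6,8}->{6,8}
So after constraint 2: D(V) = {3,4,5}

Answer: {3,4,5}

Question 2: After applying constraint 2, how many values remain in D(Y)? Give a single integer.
Answer: 2

Derivation:
Constraint 1 (U != Y) on D(U)={6,8,9,10} D(Y)={5,6,8}: no change
Constraint 2 (Z + V = Y) on D(Z)={3,4,6,9,10} D(V)={3,4,5,8,9,10} D(Y)={5,6,8}: Z {3,4,6,9,10}->{3,4}; V {3,4,5,8,9,10}->{3,4,5}; Y {5,6,8}->{6,8}
So after constraint 2: D(Y)={6,8}, size = 2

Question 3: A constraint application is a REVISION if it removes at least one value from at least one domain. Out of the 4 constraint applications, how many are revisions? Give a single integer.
Constraint 1 (U != Y) on D(U)={6,8,9,10} D(Y)={5,6,8}: no change => not a revision
Constraint 2 (Z + V = Y) on D(Z)={3,4,6,9,10} D(V)={3,4,5,8,9,10} D(Y)={5,6,8}: Z {3,4,6,9,10}->{3,4}; V {3,4,5,8,9,10}->{3,4,5}; Y {5,6,8}->{6,8} => REVISION
Constraint 3 (Y < U) on D(Y)={6,8} D(U)={6,8,9,10}: U {6,8,9,10}->{8,9,10} => REVISION
Constraint 4 (Z != Y) on D(Z)={3,4} D(Y)={6,8}: no change => not a revision
Total revisions = 2

Answer: 2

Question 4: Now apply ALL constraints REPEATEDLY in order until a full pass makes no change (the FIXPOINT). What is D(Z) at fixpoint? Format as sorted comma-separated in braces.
pass 0 (initial): D(Z)={3,4,6,9,10}
pass 1: U {6,8,9,10}->{8,9,10}; V {3,4,5,8,9,10}->{3,4,5}; Y {5,6,8}->{6,8}; Z {3,4,6,9,10}->{3,4}
pass 2: no change
Fixpoint after 2 passes: D(Z) = {3,4}

Answer: {3,4}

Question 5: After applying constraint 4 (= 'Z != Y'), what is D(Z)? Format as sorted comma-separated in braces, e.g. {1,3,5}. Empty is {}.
Constraint 1 (U != Y) on D(U)={6,8,9,10} D(Y)={5,6,8}: no change
Constraint 2 (Z + V = Y) on D(Z)={3,4,6,9,10} D(V)={3,4,5,8,9,10} D(Y)={5,6,8}: Z {3,4,6,9,10}->{3,4}; V {3,4,5,8,9,10}->{3,4,5}; Y {5,6,8}->{6,8}
Constraint 3 (Y < U) on D(Y)={6,8} D(U)={6,8,9,10}: U {6,8,9,10}->{8,9,10}
Constraint 4 (Z != Y) on D(Z)={3,4} D(Y)={6,8}: no change
So after constraint 4: D(Z) = {3,4}

Answer: {3,4}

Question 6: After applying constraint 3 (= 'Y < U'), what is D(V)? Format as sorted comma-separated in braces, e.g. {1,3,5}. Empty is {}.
Constraint 1 (U != Y) on D(U)={6,8,9,10} D(Y)={5,6,8}: no change
Constraint 2 (Z + V = Y) on D(Z)={3,4,6,9,10} D(V)={3,4,5,8,9,10} D(Y)={5,6,8}: Z {3,4,6,9,10}->{3,4}; V {3,4,5,8,9,10}->{3,4,5}; Y {5,6,8}->{6,8}
Constraint 3 (Y < U) on D(Y)={6,8} D(U)={6,8,9,10}: U {6,8,9,10}->{8,9,10}
So after constraint 3: D(V) = {3,4,5}

Answer: {3,4,5}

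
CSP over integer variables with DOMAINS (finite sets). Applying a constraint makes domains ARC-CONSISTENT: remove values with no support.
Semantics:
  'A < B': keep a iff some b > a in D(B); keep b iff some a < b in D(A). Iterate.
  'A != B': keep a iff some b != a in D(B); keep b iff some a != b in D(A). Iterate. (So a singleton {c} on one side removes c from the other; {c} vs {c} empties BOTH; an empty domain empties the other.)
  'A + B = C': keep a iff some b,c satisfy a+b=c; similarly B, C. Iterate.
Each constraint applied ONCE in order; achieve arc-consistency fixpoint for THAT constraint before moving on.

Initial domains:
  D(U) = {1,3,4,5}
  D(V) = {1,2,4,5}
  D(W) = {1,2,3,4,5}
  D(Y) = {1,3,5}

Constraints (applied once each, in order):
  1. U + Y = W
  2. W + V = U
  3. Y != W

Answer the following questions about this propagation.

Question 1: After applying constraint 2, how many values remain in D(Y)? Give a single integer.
Answer: 2

Derivation:
Constraint 1 (U + Y = W) on D(U)={1,3,4,5} D(Y)={1,3,5} D(W)={1,2,3,4,5}: U {1,3,4,5}->{1,3,4}; Y {1,3,5}->{1,3}; W {1,2,3,4,5}->{2,4,5}
Constraint 2 (W + V = U) on D(W)={2,4,5} D(V)={1,2,4,5} D(U)={1,3,4}: W {2,4,5}->{2}; V {1,2,4,5}->{1,2}; U {1,3,4}->{3,4}
So after constraint 2: D(Y)={1,3}, size = 2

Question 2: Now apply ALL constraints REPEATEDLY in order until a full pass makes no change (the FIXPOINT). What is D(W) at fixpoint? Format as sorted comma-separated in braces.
pass 0 (initial): D(W)={1,2,3,4,5}
pass 1: U {1,3,4,5}->{3,4}; V {1,2,4,5}->{1,2}; W {1,2,3,4,5}->{2}; Y {1,3,5}->{1,3}
pass 2: U {3,4}->{}; V {1,2}->{}; W {2}->{}; Y {1,3}->{}
pass 3: no change
Fixpoint after 3 passes: D(W) = {}

Answer: {}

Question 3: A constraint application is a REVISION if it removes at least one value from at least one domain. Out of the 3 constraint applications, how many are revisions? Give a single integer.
Answer: 2

Derivation:
Constraint 1 (U + Y = W) on D(U)={1,3,4,5} D(Y)={1,3,5} D(W)={1,2,3,4,5}: U {1,3,4,5}->{1,3,4}; Y {1,3,5}->{1,3}; W {1,2,3,4,5}->{2,4,5} => REVISION
Constraint 2 (W + V = U) on D(W)={2,4,5} D(V)={1,2,4,5} D(U)={1,3,4}: W {2,4,5}->{2}; V {1,2,4,5}->{1,2}; U {1,3,4}->{3,4} => REVISION
Constraint 3 (Y != W) on D(Y)={1,3} D(W)={2}: no change => not a revision
Total revisions = 2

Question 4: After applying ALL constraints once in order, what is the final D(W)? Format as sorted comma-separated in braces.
Constraint 1 (U + Y = W) on D(U)={1,3,4,5} D(Y)={1,3,5} D(W)={1,2,3,4,5}: U {1,3,4,5}->{1,3,4}; Y {1,3,5}->{1,3}; W {1,2,3,4,5}->{2,4,5}
Constraint 2 (W + V = U) on D(W)={2,4,5} D(V)={1,2,4,5} D(U)={1,3,4}: W {2,4,5}->{2}; V {1,2,4,5}->{1,2}; U {1,3,4}->{3,4}
Constraint 3 (Y != W) on D(Y)={1,3} D(W)={2}: no change
So after all 3 constraints: D(W) = {2}

Answer: {2}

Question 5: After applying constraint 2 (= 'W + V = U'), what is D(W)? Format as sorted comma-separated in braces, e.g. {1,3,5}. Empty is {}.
Answer: {2}

Derivation:
Constraint 1 (U + Y = W) on D(U)={1,3,4,5} D(Y)={1,3,5} D(W)={1,2,3,4,5}: U {1,3,4,5}->{1,3,4}; Y {1,3,5}->{1,3}; W {1,2,3,4,5}->{2,4,5}
Constraint 2 (W + V = U) on D(W)={2,4,5} D(V)={1,2,4,5} D(U)={1,3,4}: W {2,4,5}->{2}; V {1,2,4,5}->{1,2}; U {1,3,4}->{3,4}
So after constraint 2: D(W) = {2}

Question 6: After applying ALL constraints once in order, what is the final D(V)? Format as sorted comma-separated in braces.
Constraint 1 (U + Y = W) on D(U)={1,3,4,5} D(Y)={1,3,5} D(W)={1,2,3,4,5}: U {1,3,4,5}->{1,3,4}; Y {1,3,5}->{1,3}; W {1,2,3,4,5}->{2,4,5}
Constraint 2 (W + V = U) on D(W)={2,4,5} D(V)={1,2,4,5} D(U)={1,3,4}: W {2,4,5}->{2}; V {1,2,4,5}->{1,2}; U {1,3,4}->{3,4}
Constraint 3 (Y != W) on D(Y)={1,3} D(W)={2}: no change
So after all 3 constraints: D(V) = {1,2}

Answer: {1,2}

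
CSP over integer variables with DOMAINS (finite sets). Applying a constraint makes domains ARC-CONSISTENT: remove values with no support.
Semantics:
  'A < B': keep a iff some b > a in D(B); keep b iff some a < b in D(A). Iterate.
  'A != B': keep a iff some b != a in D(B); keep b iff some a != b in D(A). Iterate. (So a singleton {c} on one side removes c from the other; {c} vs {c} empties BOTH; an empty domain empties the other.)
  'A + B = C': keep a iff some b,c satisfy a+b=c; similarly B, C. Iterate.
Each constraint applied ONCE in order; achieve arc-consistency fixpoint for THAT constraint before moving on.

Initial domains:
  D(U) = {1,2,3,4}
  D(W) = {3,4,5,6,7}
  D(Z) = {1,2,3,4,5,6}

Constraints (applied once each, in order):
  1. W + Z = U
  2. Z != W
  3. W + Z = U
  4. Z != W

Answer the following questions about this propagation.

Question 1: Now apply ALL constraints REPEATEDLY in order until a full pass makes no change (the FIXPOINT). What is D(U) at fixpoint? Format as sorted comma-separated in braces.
Answer: {4}

Derivation:
pass 0 (initial): D(U)={1,2,3,4}
pass 1: U {1,2,3,4}->{4}; W {3,4,5,6,7}->{3}; Z {1,2,3,4,5,6}->{1}
pass 2: no change
Fixpoint after 2 passes: D(U) = {4}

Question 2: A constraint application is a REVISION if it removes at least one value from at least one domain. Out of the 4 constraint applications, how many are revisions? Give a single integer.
Constraint 1 (W + Z = U) on D(W)={3,4,5,6,7} D(Z)={1,2,3,4,5,6} D(U)={1,2,3,4}: W {3,4,5,6,7}->{3}; Z {1,2,3,4,5,6}->{1}; U {1,2,3,4}->{4} => REVISION
Constraint 2 (Z != W) on D(Z)={1} D(W)={3}: no change => not a revision
Constraint 3 (W + Z = U) on D(W)={3} D(Z)={1} D(U)={4}: no change => not a revision
Constraint 4 (Z != W) on D(Z)={1} D(W)={3}: no change => not a revision
Total revisions = 1

Answer: 1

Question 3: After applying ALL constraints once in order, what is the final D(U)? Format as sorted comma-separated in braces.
Answer: {4}

Derivation:
Constraint 1 (W + Z = U) on D(W)={3,4,5,6,7} D(Z)={1,2,3,4,5,6} D(U)={1,2,3,4}: W {3,4,5,6,7}->{3}; Z {1,2,3,4,5,6}->{1}; U {1,2,3,4}->{4}
Constraint 2 (Z != W) on D(Z)={1} D(W)={3}: no change
Constraint 3 (W + Z = U) on D(W)={3} D(Z)={1} D(U)={4}: no change
Constraint 4 (Z != W) on D(Z)={1} D(W)={3}: no change
So after all 4 constraints: D(U) = {4}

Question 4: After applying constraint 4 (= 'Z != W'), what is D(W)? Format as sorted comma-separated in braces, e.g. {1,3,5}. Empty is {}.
Constraint 1 (W + Z = U) on D(W)={3,4,5,6,7} D(Z)={1,2,3,4,5,6} D(U)={1,2,3,4}: W {3,4,5,6,7}->{3}; Z {1,2,3,4,5,6}->{1}; U {1,2,3,4}->{4}
Constraint 2 (Z != W) on D(Z)={1} D(W)={3}: no change
Constraint 3 (W + Z = U) on D(W)={3} D(Z)={1} D(U)={4}: no change
Constraint 4 (Z != W) on D(Z)={1} D(W)={3}: no change
So after constraint 4: D(W) = {3}

Answer: {3}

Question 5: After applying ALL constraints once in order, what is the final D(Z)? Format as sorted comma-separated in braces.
Constraint 1 (W + Z = U) on D(W)={3,4,5,6,7} D(Z)={1,2,3,4,5,6} D(U)={1,2,3,4}: W {3,4,5,6,7}->{3}; Z {1,2,3,4,5,6}->{1}; U {1,2,3,4}->{4}
Constraint 2 (Z != W) on D(Z)={1} D(W)={3}: no change
Constraint 3 (W + Z = U) on D(W)={3} D(Z)={1} D(U)={4}: no change
Constraint 4 (Z != W) on D(Z)={1} D(W)={3}: no change
So after all 4 constraints: D(Z) = {1}

Answer: {1}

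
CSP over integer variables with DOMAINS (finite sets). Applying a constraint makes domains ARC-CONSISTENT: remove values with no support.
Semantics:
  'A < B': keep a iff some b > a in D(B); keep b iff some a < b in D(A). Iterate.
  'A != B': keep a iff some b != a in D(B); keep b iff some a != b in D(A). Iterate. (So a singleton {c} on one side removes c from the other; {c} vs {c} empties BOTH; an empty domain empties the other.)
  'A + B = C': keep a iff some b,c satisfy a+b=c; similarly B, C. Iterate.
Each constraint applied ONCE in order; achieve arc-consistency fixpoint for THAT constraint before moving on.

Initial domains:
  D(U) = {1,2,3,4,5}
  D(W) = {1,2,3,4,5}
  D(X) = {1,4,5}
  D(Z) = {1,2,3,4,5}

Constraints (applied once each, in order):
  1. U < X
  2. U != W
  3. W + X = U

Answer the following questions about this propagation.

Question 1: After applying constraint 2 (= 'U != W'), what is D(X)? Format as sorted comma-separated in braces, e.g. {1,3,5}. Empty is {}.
Answer: {4,5}

Derivation:
Constraint 1 (U < X) on D(U)={1,2,3,4,5} D(X)={1,4,5}: U {1,2,3,4,5}->{1,2,3,4}; X {1,4,5}->{4,5}
Constraint 2 (U != W) on D(U)={1,2,3,4} D(W)={1,2,3,4,5}: no change
So after constraint 2: D(X) = {4,5}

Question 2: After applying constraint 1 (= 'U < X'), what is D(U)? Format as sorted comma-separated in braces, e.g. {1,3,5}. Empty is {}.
Answer: {1,2,3,4}

Derivation:
Constraint 1 (U < X) on D(U)={1,2,3,4,5} D(X)={1,4,5}: U {1,2,3,4,5}->{1,2,3,4}; X {1,4,5}->{4,5}
So after constraint 1: D(U) = {1,2,3,4}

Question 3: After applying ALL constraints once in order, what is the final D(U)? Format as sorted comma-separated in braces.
Answer: {}

Derivation:
Constraint 1 (U < X) on D(U)={1,2,3,4,5} D(X)={1,4,5}: U {1,2,3,4,5}->{1,2,3,4}; X {1,4,5}->{4,5}
Constraint 2 (U != W) on D(U)={1,2,3,4} D(W)={1,2,3,4,5}: no change
Constraint 3 (W + X = U) on D(W)={1,2,3,4,5} D(X)={4,5} D(U)={1,2,3,4}: W {1,2,3,4,5}->{}; X {4,5}->{}; U {1,2,3,4}->{}
So after all 3 constraints: D(U) = {}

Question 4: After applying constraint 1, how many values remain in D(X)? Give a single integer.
Constraint 1 (U < X) on D(U)={1,2,3,4,5} D(X)={1,4,5}: U {1,2,3,4,5}->{1,2,3,4}; X {1,4,5}->{4,5}
So after constraint 1: D(X)={4,5}, size = 2

Answer: 2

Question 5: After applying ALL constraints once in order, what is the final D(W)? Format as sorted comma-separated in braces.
Answer: {}

Derivation:
Constraint 1 (U < X) on D(U)={1,2,3,4,5} D(X)={1,4,5}: U {1,2,3,4,5}->{1,2,3,4}; X {1,4,5}->{4,5}
Constraint 2 (U != W) on D(U)={1,2,3,4} D(W)={1,2,3,4,5}: no change
Constraint 3 (W + X = U) on D(W)={1,2,3,4,5} D(X)={4,5} D(U)={1,2,3,4}: W {1,2,3,4,5}->{}; X {4,5}->{}; U {1,2,3,4}->{}
So after all 3 constraints: D(W) = {}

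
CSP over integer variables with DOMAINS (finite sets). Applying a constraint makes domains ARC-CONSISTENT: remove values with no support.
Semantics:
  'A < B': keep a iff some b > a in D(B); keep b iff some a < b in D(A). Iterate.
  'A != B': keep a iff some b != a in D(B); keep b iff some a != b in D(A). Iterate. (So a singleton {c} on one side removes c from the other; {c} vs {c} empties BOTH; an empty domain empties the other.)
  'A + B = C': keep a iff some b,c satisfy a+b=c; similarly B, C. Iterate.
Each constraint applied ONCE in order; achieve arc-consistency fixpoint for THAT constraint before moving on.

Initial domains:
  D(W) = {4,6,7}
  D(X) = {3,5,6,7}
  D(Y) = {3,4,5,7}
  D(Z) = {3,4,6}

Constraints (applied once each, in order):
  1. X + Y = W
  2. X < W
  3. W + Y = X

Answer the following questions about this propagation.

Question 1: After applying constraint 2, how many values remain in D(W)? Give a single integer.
Answer: 2

Derivation:
Constraint 1 (X + Y = W) on D(X)={3,5,6,7} D(Y)={3,4,5,7} D(W)={4,6,7}: X {3,5,6,7}->{3}; Y {3,4,5,7}->{3,4}; W {4,6,7}->{6,7}
Constraint 2 (X < W) on D(X)={3} D(W)={6,7}: no change
So after constraint 2: D(W)={6,7}, size = 2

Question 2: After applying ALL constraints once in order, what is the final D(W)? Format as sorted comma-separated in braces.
Answer: {}

Derivation:
Constraint 1 (X + Y = W) on D(X)={3,5,6,7} D(Y)={3,4,5,7} D(W)={4,6,7}: X {3,5,6,7}->{3}; Y {3,4,5,7}->{3,4}; W {4,6,7}->{6,7}
Constraint 2 (X < W) on D(X)={3} D(W)={6,7}: no change
Constraint 3 (W + Y = X) on D(W)={6,7} D(Y)={3,4} D(X)={3}: W {6,7}->{}; Y {3,4}->{}; X {3}->{}
So after all 3 constraints: D(W) = {}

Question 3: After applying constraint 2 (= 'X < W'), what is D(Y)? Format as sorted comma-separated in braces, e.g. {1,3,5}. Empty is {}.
Constraint 1 (X + Y = W) on D(X)={3,5,6,7} D(Y)={3,4,5,7} D(W)={4,6,7}: X {3,5,6,7}->{3}; Y {3,4,5,7}->{3,4}; W {4,6,7}->{6,7}
Constraint 2 (X < W) on D(X)={3} D(W)={6,7}: no change
So after constraint 2: D(Y) = {3,4}

Answer: {3,4}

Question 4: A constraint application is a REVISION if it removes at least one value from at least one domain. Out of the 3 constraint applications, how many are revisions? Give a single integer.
Constraint 1 (X + Y = W) on D(X)={3,5,6,7} D(Y)={3,4,5,7} D(W)={4,6,7}: X {3,5,6,7}->{3}; Y {3,4,5,7}->{3,4}; W {4,6,7}->{6,7} => REVISION
Constraint 2 (X < W) on D(X)={3} D(W)={6,7}: no change => not a revision
Constraint 3 (W + Y = X) on D(W)={6,7} D(Y)={3,4} D(X)={3}: W {6,7}->{}; Y {3,4}->{}; X {3}->{} => REVISION
Total revisions = 2

Answer: 2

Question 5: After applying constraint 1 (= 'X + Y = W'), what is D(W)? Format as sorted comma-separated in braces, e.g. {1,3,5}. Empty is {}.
Constraint 1 (X + Y = W) on D(X)={3,5,6,7} D(Y)={3,4,5,7} D(W)={4,6,7}: X {3,5,6,7}->{3}; Y {3,4,5,7}->{3,4}; W {4,6,7}->{6,7}
So after constraint 1: D(W) = {6,7}

Answer: {6,7}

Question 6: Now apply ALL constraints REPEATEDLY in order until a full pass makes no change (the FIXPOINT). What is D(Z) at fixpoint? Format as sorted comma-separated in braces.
pass 0 (initial): D(Z)={3,4,6}
pass 1: W {4,6,7}->{}; X {3,5,6,7}->{}; Y {3,4,5,7}->{}
pass 2: no change
Fixpoint after 2 passes: D(Z) = {3,4,6}

Answer: {3,4,6}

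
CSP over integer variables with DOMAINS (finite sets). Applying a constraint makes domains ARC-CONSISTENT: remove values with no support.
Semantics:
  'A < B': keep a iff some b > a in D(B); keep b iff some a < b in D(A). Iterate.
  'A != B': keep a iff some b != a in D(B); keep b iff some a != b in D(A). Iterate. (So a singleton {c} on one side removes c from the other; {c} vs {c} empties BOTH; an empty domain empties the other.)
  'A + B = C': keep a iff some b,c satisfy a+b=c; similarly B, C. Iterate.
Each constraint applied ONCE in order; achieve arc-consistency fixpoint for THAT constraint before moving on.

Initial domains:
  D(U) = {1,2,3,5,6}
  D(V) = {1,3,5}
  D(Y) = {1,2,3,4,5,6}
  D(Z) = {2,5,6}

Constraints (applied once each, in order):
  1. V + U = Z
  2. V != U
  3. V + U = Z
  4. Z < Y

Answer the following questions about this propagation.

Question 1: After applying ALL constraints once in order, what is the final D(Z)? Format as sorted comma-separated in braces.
Constraint 1 (V + U = Z) on D(V)={1,3,5} D(U)={1,2,3,5,6} D(Z)={2,5,6}: U {1,2,3,5,6}->{1,2,3,5}
Constraint 2 (V != U) on D(V)={1,3,5} D(U)={1,2,3,5}: no change
Constraint 3 (V + U = Z) on D(V)={1,3,5} D(U)={1,2,3,5} D(Z)={2,5,6}: no change
Constraint 4 (Z < Y) on D(Z)={2,5,6} D(Y)={1,2,3,4,5,6}: Z {2,5,6}->{2,5}; Y {1,2,3,4,5,6}->{3,4,5,6}
So after all 4 constraints: D(Z) = {2,5}

Answer: {2,5}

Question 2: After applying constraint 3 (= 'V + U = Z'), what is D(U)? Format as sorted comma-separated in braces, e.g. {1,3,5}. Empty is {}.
Answer: {1,2,3,5}

Derivation:
Constraint 1 (V + U = Z) on D(V)={1,3,5} D(U)={1,2,3,5,6} D(Z)={2,5,6}: U {1,2,3,5,6}->{1,2,3,5}
Constraint 2 (V != U) on D(V)={1,3,5} D(U)={1,2,3,5}: no change
Constraint 3 (V + U = Z) on D(V)={1,3,5} D(U)={1,2,3,5} D(Z)={2,5,6}: no change
So after constraint 3: D(U) = {1,2,3,5}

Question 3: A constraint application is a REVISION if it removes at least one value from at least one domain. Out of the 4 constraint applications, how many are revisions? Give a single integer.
Answer: 2

Derivation:
Constraint 1 (V + U = Z) on D(V)={1,3,5} D(U)={1,2,3,5,6} D(Z)={2,5,6}: U {1,2,3,5,6}->{1,2,3,5} => REVISION
Constraint 2 (V != U) on D(V)={1,3,5} D(U)={1,2,3,5}: no change => not a revision
Constraint 3 (V + U = Z) on D(V)={1,3,5} D(U)={1,2,3,5} D(Z)={2,5,6}: no change => not a revision
Constraint 4 (Z < Y) on D(Z)={2,5,6} D(Y)={1,2,3,4,5,6}: Z {2,5,6}->{2,5}; Y {1,2,3,4,5,6}->{3,4,5,6} => REVISION
Total revisions = 2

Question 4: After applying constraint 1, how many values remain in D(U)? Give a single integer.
Constraint 1 (V + U = Z) on D(V)={1,3,5} D(U)={1,2,3,5,6} D(Z)={2,5,6}: U {1,2,3,5,6}->{1,2,3,5}
So after constraint 1: D(U)={1,2,3,5}, size = 4

Answer: 4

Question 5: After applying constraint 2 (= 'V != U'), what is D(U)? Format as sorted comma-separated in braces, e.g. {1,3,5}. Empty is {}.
Answer: {1,2,3,5}

Derivation:
Constraint 1 (V + U = Z) on D(V)={1,3,5} D(U)={1,2,3,5,6} D(Z)={2,5,6}: U {1,2,3,5,6}->{1,2,3,5}
Constraint 2 (V != U) on D(V)={1,3,5} D(U)={1,2,3,5}: no change
So after constraint 2: D(U) = {1,2,3,5}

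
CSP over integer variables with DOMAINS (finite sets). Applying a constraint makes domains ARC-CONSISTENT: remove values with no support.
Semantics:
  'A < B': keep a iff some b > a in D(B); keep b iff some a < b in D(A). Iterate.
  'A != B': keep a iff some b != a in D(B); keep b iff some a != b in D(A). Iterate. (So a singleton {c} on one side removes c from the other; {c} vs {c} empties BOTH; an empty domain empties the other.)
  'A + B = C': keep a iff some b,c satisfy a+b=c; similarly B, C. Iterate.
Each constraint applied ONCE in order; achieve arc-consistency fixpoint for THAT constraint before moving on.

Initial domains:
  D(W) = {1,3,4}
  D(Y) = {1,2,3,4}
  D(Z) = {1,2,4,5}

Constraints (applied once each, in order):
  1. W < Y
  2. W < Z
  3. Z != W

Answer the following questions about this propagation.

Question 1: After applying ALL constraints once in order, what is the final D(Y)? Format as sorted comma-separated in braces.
Constraint 1 (W < Y) on D(W)={1,3,4} D(Y)={1,2,3,4}: W {1,3,4}->{1,3}; Y {1,2,3,4}->{2,3,4}
Constraint 2 (W < Z) on D(W)={1,3} D(Z)={1,2,4,5}: Z {1,2,4,5}->{2,4,5}
Constraint 3 (Z != W) on D(Z)={2,4,5} D(W)={1,3}: no change
So after all 3 constraints: D(Y) = {2,3,4}

Answer: {2,3,4}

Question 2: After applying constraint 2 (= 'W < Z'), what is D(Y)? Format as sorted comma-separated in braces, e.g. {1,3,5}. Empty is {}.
Constraint 1 (W < Y) on D(W)={1,3,4} D(Y)={1,2,3,4}: W {1,3,4}->{1,3}; Y {1,2,3,4}->{2,3,4}
Constraint 2 (W < Z) on D(W)={1,3} D(Z)={1,2,4,5}: Z {1,2,4,5}->{2,4,5}
So after constraint 2: D(Y) = {2,3,4}

Answer: {2,3,4}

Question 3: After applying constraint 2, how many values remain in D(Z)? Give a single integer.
Constraint 1 (W < Y) on D(W)={1,3,4} D(Y)={1,2,3,4}: W {1,3,4}->{1,3}; Y {1,2,3,4}->{2,3,4}
Constraint 2 (W < Z) on D(W)={1,3} D(Z)={1,2,4,5}: Z {1,2,4,5}->{2,4,5}
So after constraint 2: D(Z)={2,4,5}, size = 3

Answer: 3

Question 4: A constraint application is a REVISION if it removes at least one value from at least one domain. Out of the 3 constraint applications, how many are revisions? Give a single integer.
Constraint 1 (W < Y) on D(W)={1,3,4} D(Y)={1,2,3,4}: W {1,3,4}->{1,3}; Y {1,2,3,4}->{2,3,4} => REVISION
Constraint 2 (W < Z) on D(W)={1,3} D(Z)={1,2,4,5}: Z {1,2,4,5}->{2,4,5} => REVISION
Constraint 3 (Z != W) on D(Z)={2,4,5} D(W)={1,3}: no change => not a revision
Total revisions = 2

Answer: 2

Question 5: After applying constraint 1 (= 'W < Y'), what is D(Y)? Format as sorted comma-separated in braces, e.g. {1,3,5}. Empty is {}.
Answer: {2,3,4}

Derivation:
Constraint 1 (W < Y) on D(W)={1,3,4} D(Y)={1,2,3,4}: W {1,3,4}->{1,3}; Y {1,2,3,4}->{2,3,4}
So after constraint 1: D(Y) = {2,3,4}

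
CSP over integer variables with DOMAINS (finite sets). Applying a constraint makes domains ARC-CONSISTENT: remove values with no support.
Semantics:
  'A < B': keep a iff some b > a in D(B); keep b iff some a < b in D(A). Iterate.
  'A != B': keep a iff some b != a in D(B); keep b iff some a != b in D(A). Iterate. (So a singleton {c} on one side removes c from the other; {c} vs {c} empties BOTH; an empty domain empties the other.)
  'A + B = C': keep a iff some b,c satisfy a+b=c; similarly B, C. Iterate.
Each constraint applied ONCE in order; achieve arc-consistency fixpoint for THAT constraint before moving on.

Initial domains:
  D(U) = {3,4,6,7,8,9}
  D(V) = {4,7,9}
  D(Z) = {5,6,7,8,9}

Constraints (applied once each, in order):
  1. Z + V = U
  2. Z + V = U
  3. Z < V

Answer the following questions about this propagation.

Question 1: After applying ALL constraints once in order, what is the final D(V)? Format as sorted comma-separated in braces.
Answer: {}

Derivation:
Constraint 1 (Z + V = U) on D(Z)={5,6,7,8,9} D(V)={4,7,9} D(U)={3,4,6,7,8,9}: Z {5,6,7,8,9}->{5}; V {4,7,9}->{4}; U {3,4,6,7,8,9}->{9}
Constraint 2 (Z + V = U) on D(Z)={5} D(V)={4} D(U)={9}: no change
Constraint 3 (Z < V) on D(Z)={5} D(V)={4}: Z {5}->{}; V {4}->{}
So after all 3 constraints: D(V) = {}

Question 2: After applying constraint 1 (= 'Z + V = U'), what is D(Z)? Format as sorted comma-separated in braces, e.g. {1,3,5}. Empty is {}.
Answer: {5}

Derivation:
Constraint 1 (Z + V = U) on D(Z)={5,6,7,8,9} D(V)={4,7,9} D(U)={3,4,6,7,8,9}: Z {5,6,7,8,9}->{5}; V {4,7,9}->{4}; U {3,4,6,7,8,9}->{9}
So after constraint 1: D(Z) = {5}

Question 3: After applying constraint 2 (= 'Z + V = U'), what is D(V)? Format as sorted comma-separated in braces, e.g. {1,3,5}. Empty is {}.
Constraint 1 (Z + V = U) on D(Z)={5,6,7,8,9} D(V)={4,7,9} D(U)={3,4,6,7,8,9}: Z {5,6,7,8,9}->{5}; V {4,7,9}->{4}; U {3,4,6,7,8,9}->{9}
Constraint 2 (Z + V = U) on D(Z)={5} D(V)={4} D(U)={9}: no change
So after constraint 2: D(V) = {4}

Answer: {4}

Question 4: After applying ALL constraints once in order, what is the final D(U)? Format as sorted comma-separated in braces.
Constraint 1 (Z + V = U) on D(Z)={5,6,7,8,9} D(V)={4,7,9} D(U)={3,4,6,7,8,9}: Z {5,6,7,8,9}->{5}; V {4,7,9}->{4}; U {3,4,6,7,8,9}->{9}
Constraint 2 (Z + V = U) on D(Z)={5} D(V)={4} D(U)={9}: no change
Constraint 3 (Z < V) on D(Z)={5} D(V)={4}: Z {5}->{}; V {4}->{}
So after all 3 constraints: D(U) = {9}

Answer: {9}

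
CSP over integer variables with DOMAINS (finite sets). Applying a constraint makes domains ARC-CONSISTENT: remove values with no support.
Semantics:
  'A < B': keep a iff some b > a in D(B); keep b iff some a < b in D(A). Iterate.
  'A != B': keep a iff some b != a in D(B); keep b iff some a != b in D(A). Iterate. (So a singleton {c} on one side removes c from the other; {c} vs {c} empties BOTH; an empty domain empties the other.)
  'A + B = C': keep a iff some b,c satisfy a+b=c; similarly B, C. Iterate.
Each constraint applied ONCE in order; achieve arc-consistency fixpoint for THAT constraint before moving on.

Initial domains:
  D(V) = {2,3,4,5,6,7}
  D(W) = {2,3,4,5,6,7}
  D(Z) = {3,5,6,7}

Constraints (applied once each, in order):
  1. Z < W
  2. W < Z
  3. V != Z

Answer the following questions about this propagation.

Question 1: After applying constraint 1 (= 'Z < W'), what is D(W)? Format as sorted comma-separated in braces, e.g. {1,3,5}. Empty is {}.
Constraint 1 (Z < W) on D(Z)={3,5,6,7} D(W)={2,3,4,5,6,7}: Z {3,5,6,7}->{3,5,6}; W {2,3,4,5,6,7}->{4,5,6,7}
So after constraint 1: D(W) = {4,5,6,7}

Answer: {4,5,6,7}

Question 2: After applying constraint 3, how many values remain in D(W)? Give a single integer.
Constraint 1 (Z < W) on D(Z)={3,5,6,7} D(W)={2,3,4,5,6,7}: Z {3,5,6,7}->{3,5,6}; W {2,3,4,5,6,7}->{4,5,6,7}
Constraint 2 (W < Z) on D(W)={4,5,6,7} D(Z)={3,5,6}: W {4,5,6,7}->{4,5}; Z {3,5,6}->{5,6}
Constraint 3 (V != Z) on D(V)={2,3,4,5,6,7} D(Z)={5,6}: no change
So after constraint 3: D(W)={4,5}, size = 2

Answer: 2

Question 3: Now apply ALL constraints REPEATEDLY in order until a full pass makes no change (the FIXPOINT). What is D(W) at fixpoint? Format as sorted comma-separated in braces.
Answer: {}

Derivation:
pass 0 (initial): D(W)={2,3,4,5,6,7}
pass 1: W {2,3,4,5,6,7}->{4,5}; Z {3,5,6,7}->{5,6}
pass 2: V {2,3,4,5,6,7}->{}; W {4,5}->{}; Z {5,6}->{}
pass 3: no change
Fixpoint after 3 passes: D(W) = {}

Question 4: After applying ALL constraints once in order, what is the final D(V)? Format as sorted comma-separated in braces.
Constraint 1 (Z < W) on D(Z)={3,5,6,7} D(W)={2,3,4,5,6,7}: Z {3,5,6,7}->{3,5,6}; W {2,3,4,5,6,7}->{4,5,6,7}
Constraint 2 (W < Z) on D(W)={4,5,6,7} D(Z)={3,5,6}: W {4,5,6,7}->{4,5}; Z {3,5,6}->{5,6}
Constraint 3 (V != Z) on D(V)={2,3,4,5,6,7} D(Z)={5,6}: no change
So after all 3 constraints: D(V) = {2,3,4,5,6,7}

Answer: {2,3,4,5,6,7}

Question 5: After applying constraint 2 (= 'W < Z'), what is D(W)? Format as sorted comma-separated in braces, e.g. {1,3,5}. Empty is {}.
Constraint 1 (Z < W) on D(Z)={3,5,6,7} D(W)={2,3,4,5,6,7}: Z {3,5,6,7}->{3,5,6}; W {2,3,4,5,6,7}->{4,5,6,7}
Constraint 2 (W < Z) on D(W)={4,5,6,7} D(Z)={3,5,6}: W {4,5,6,7}->{4,5}; Z {3,5,6}->{5,6}
So after constraint 2: D(W) = {4,5}

Answer: {4,5}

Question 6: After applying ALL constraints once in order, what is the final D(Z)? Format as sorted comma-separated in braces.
Constraint 1 (Z < W) on D(Z)={3,5,6,7} D(W)={2,3,4,5,6,7}: Z {3,5,6,7}->{3,5,6}; W {2,3,4,5,6,7}->{4,5,6,7}
Constraint 2 (W < Z) on D(W)={4,5,6,7} D(Z)={3,5,6}: W {4,5,6,7}->{4,5}; Z {3,5,6}->{5,6}
Constraint 3 (V != Z) on D(V)={2,3,4,5,6,7} D(Z)={5,6}: no change
So after all 3 constraints: D(Z) = {5,6}

Answer: {5,6}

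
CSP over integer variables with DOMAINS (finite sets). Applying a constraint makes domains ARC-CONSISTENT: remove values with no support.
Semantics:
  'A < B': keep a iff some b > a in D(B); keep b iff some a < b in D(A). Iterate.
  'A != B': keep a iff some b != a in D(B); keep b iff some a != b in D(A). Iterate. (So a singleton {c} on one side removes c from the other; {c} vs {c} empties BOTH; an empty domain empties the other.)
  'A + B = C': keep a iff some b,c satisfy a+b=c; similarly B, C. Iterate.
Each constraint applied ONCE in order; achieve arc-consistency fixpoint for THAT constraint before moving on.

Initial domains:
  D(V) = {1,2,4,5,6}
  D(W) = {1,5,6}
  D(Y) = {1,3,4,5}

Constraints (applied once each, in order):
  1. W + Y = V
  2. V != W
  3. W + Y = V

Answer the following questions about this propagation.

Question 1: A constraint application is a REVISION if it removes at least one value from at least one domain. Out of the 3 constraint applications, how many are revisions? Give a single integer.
Constraint 1 (W + Y = V) on D(W)={1,5,6} D(Y)={1,3,4,5} D(V)={1,2,4,5,6}: W {1,5,6}->{1,5}; V {1,2,4,5,6}->{2,4,5,6} => REVISION
Constraint 2 (V != W) on D(V)={2,4,5,6} D(W)={1,5}: no change => not a revision
Constraint 3 (W + Y = V) on D(W)={1,5} D(Y)={1,3,4,5} D(V)={2,4,5,6}: no change => not a revision
Total revisions = 1

Answer: 1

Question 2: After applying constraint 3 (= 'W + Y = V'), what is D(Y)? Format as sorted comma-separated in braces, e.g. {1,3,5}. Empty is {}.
Constraint 1 (W + Y = V) on D(W)={1,5,6} D(Y)={1,3,4,5} D(V)={1,2,4,5,6}: W {1,5,6}->{1,5}; V {1,2,4,5,6}->{2,4,5,6}
Constraint 2 (V != W) on D(V)={2,4,5,6} D(W)={1,5}: no change
Constraint 3 (W + Y = V) on D(W)={1,5} D(Y)={1,3,4,5} D(V)={2,4,5,6}: no change
So after constraint 3: D(Y) = {1,3,4,5}

Answer: {1,3,4,5}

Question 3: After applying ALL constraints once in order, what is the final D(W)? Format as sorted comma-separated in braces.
Constraint 1 (W + Y = V) on D(W)={1,5,6} D(Y)={1,3,4,5} D(V)={1,2,4,5,6}: W {1,5,6}->{1,5}; V {1,2,4,5,6}->{2,4,5,6}
Constraint 2 (V != W) on D(V)={2,4,5,6} D(W)={1,5}: no change
Constraint 3 (W + Y = V) on D(W)={1,5} D(Y)={1,3,4,5} D(V)={2,4,5,6}: no change
So after all 3 constraints: D(W) = {1,5}

Answer: {1,5}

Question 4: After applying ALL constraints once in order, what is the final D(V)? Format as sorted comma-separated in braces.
Constraint 1 (W + Y = V) on D(W)={1,5,6} D(Y)={1,3,4,5} D(V)={1,2,4,5,6}: W {1,5,6}->{1,5}; V {1,2,4,5,6}->{2,4,5,6}
Constraint 2 (V != W) on D(V)={2,4,5,6} D(W)={1,5}: no change
Constraint 3 (W + Y = V) on D(W)={1,5} D(Y)={1,3,4,5} D(V)={2,4,5,6}: no change
So after all 3 constraints: D(V) = {2,4,5,6}

Answer: {2,4,5,6}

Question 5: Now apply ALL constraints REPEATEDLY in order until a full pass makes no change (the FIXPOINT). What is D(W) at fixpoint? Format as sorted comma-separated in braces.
Answer: {1,5}

Derivation:
pass 0 (initial): D(W)={1,5,6}
pass 1: V {1,2,4,5,6}->{2,4,5,6}; W {1,5,6}->{1,5}
pass 2: no change
Fixpoint after 2 passes: D(W) = {1,5}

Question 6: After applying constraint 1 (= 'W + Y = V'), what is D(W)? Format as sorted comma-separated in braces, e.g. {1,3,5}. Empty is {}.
Answer: {1,5}

Derivation:
Constraint 1 (W + Y = V) on D(W)={1,5,6} D(Y)={1,3,4,5} D(V)={1,2,4,5,6}: W {1,5,6}->{1,5}; V {1,2,4,5,6}->{2,4,5,6}
So after constraint 1: D(W) = {1,5}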